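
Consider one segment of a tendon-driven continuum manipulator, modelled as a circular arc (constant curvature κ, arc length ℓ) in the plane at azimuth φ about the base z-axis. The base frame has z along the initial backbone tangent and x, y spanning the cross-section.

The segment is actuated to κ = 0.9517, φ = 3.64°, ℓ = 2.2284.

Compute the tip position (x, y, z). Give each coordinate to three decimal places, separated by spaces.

θ = κ·ℓ = 0.9517 × 2.2284 = 2.12077 rad
ρ = (1 − cos θ)/κ = (1 − -0.52266)/0.9517 = 1.59994
z = sin θ / κ = 0.85254/0.9517 = 0.89581
x = ρ cos φ = 1.59994 × cos(3.64°) = 1.59671
y = ρ sin φ = 1.59994 × sin(3.64°) = 0.10158

1.597 0.102 0.896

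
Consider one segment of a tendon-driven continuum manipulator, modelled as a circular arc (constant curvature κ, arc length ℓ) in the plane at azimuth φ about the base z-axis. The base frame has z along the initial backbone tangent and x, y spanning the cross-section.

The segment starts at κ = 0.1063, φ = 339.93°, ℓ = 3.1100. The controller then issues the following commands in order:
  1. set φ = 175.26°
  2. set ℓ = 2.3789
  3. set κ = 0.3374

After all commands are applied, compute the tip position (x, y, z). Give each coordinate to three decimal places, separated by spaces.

-0.901 0.075 2.132

initial: κ=0.1063, φ=339.93°, ℓ=3.1100
cmd 1: set φ=175.26° → (κ,φ,ℓ)=(0.1063,175.26°,3.1100) → tip=(-0.5077,0.0421,3.0537)
cmd 2: set ℓ=2.3789 → (κ,φ,ℓ)=(0.1063,175.26°,2.3789) → tip=(-0.2982,0.0247,2.3536)
cmd 3: set κ=0.3374 → (κ,φ,ℓ)=(0.3374,175.26°,2.3789) → tip=(-0.9014,0.0747,2.1316)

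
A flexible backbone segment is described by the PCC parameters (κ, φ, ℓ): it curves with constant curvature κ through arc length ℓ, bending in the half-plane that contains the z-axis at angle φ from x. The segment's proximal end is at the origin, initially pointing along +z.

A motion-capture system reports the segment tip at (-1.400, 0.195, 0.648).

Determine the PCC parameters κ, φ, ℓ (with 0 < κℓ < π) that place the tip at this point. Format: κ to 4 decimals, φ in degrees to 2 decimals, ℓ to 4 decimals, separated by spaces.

ρ = √(x²+y²) = √(-1.400² + 0.195²) = 1.41352
φ = atan2(y, x) mod 360° = atan2(0.195, -1.400) = 172.0705°
|p|² = ρ² + z² = 1.41352² + 0.648² = 2.41793
κ = 2ρ / |p|² = 2×1.41352 / 2.41793 = 1.16919
θ = 2·atan2(ρ, z) = 2·atan2(1.41352, 0.648) = 2.28191 rad
ℓ = θ/κ = 2.28191/1.16919 = 1.95169

1.1692 172.07 1.9517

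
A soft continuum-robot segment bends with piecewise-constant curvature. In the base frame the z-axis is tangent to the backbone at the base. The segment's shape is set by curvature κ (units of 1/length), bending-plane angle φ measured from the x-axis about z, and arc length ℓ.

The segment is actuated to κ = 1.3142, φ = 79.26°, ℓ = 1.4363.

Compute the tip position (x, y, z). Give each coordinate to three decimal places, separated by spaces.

0.186 0.980 0.723

θ = κ·ℓ = 1.3142 × 1.4363 = 1.88759 rad
ρ = (1 − cos θ)/κ = (1 − -0.31152)/1.3142 = 0.99796
z = sin θ / κ = 0.95024/1.3142 = 0.72306
x = ρ cos φ = 0.99796 × cos(79.26°) = 0.18597
y = ρ sin φ = 0.99796 × sin(79.26°) = 0.98048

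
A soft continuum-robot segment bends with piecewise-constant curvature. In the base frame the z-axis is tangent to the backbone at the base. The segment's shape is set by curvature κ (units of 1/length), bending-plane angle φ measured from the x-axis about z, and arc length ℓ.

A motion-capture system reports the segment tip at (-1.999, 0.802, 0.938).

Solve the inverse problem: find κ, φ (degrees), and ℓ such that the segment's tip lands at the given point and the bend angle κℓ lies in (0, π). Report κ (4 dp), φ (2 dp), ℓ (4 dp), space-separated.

ρ = √(x²+y²) = √(-1.999² + 0.802²) = 2.15388
φ = atan2(y, x) mod 360° = atan2(0.802, -1.999) = 158.1393°
|p|² = ρ² + z² = 2.15388² + 0.938² = 5.51905
κ = 2ρ / |p|² = 2×2.15388 / 5.51905 = 0.78053
θ = 2·atan2(ρ, z) = 2·atan2(2.15388, 0.938) = 2.32014 rad
ℓ = θ/κ = 2.32014/0.78053 = 2.97254

0.7805 158.14 2.9725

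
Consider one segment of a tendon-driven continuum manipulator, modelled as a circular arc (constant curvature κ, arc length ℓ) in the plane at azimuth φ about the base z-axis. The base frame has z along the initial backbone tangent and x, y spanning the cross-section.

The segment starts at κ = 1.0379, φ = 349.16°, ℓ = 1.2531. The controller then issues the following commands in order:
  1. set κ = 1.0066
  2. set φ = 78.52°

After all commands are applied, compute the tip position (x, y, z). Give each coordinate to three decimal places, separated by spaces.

initial: κ=1.0379, φ=349.16°, ℓ=1.2531
cmd 1: set κ=1.0066 → (κ,φ,ℓ)=(1.0066,349.16°,1.2531) → tip=(0.6786,-0.1299,0.9463)
cmd 2: set φ=78.52° → (κ,φ,ℓ)=(1.0066,78.52°,1.2531) → tip=(0.1375,0.6771,0.9463)

0.138 0.677 0.946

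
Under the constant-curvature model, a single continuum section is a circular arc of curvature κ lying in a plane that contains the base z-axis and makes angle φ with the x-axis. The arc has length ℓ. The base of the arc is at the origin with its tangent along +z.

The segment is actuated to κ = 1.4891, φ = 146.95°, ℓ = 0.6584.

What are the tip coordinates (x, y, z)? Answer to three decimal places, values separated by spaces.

θ = κ·ℓ = 1.4891 × 0.6584 = 0.98042 rad
ρ = (1 − cos θ)/κ = (1 − 0.55667)/1.4891 = 0.29772
z = sin θ / κ = 0.83073/1.4891 = 0.55788
x = ρ cos φ = 0.29772 × cos(146.95°) = -0.24954
y = ρ sin φ = 0.29772 × sin(146.95°) = 0.16237

-0.250 0.162 0.558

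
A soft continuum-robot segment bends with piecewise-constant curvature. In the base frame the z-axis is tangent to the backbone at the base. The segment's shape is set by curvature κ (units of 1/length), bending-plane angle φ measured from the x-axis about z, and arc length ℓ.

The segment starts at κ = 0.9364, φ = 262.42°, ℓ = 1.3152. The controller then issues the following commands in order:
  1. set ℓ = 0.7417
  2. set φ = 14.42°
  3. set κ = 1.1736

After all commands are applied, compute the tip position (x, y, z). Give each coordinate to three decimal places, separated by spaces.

0.293 0.075 0.652

initial: κ=0.9364, φ=262.42°, ℓ=1.3152
cmd 1: set ℓ=0.7417 → (κ,φ,ℓ)=(0.9364,262.42°,0.7417) → tip=(-0.0326,-0.2452,0.6835)
cmd 2: set φ=14.42° → (κ,φ,ℓ)=(0.9364,14.42°,0.7417) → tip=(0.2396,0.0616,0.6835)
cmd 3: set κ=1.1736 → (κ,φ,ℓ)=(1.1736,14.42°,0.7417) → tip=(0.2934,0.0754,0.6515)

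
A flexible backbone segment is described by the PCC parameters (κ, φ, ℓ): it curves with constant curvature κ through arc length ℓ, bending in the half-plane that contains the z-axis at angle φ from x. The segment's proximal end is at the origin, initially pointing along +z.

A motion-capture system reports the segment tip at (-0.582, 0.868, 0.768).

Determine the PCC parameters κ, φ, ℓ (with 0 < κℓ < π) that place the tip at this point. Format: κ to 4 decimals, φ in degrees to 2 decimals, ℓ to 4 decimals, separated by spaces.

ρ = √(x²+y²) = √(-0.582² + 0.868²) = 1.04506
φ = atan2(y, x) mod 360° = atan2(0.868, -0.582) = 123.8421°
|p|² = ρ² + z² = 1.04506² + 0.768² = 1.68197
κ = 2ρ / |p|² = 2×1.04506 / 1.68197 = 1.24266
θ = 2·atan2(ρ, z) = 2·atan2(1.04506, 0.768) = 1.87408 rad
ℓ = θ/κ = 1.87408/1.24266 = 1.50812

1.2427 123.84 1.5081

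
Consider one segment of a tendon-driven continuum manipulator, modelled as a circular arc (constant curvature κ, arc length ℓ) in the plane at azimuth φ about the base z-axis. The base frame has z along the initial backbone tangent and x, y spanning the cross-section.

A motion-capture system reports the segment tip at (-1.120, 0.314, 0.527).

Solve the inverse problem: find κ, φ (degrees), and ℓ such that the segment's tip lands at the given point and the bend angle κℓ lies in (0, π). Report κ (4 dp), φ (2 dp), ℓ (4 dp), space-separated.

1.4266 164.34 1.6058

ρ = √(x²+y²) = √(-1.120² + 0.314²) = 1.16318
φ = atan2(y, x) mod 360° = atan2(0.314, -1.120) = 164.3388°
|p|² = ρ² + z² = 1.16318² + 0.527² = 1.63072
κ = 2ρ / |p|² = 2×1.16318 / 1.63072 = 1.42658
θ = 2·atan2(ρ, z) = 2·atan2(1.16318, 0.527) = 2.29079 rad
ℓ = θ/κ = 2.29079/1.42658 = 1.60579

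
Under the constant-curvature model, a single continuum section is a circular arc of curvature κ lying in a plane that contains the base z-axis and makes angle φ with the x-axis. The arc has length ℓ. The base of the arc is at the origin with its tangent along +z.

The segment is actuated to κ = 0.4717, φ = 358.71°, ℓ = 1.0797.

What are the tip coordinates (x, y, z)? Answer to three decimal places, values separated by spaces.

0.269 -0.006 1.034

θ = κ·ℓ = 0.4717 × 1.0797 = 0.50929 rad
ρ = (1 − cos θ)/κ = (1 − 0.87309)/0.4717 = 0.26905
z = sin θ / κ = 0.48756/0.4717 = 1.03363
x = ρ cos φ = 0.26905 × cos(358.71°) = 0.26898
y = ρ sin φ = 0.26905 × sin(358.71°) = -0.00606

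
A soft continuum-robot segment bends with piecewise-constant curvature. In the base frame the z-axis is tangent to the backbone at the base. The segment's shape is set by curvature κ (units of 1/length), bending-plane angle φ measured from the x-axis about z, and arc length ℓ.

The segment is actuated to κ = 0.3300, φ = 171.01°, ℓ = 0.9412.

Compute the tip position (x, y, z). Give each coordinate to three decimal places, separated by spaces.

-0.143 0.023 0.926

θ = κ·ℓ = 0.3300 × 0.9412 = 0.31060 rad
ρ = (1 − cos θ)/κ = (1 − 0.95215)/0.3300 = 0.14500
z = sin θ / κ = 0.30563/0.3300 = 0.92614
x = ρ cos φ = 0.14500 × cos(171.01°) = -0.14321
y = ρ sin φ = 0.14500 × sin(171.01°) = 0.02266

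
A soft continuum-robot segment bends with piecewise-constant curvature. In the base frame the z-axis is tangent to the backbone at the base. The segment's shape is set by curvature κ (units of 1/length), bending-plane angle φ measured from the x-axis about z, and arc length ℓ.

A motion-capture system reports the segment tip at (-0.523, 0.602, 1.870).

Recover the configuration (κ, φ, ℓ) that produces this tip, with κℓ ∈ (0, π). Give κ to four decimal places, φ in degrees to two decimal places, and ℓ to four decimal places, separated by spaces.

0.3859 130.98 2.0891

ρ = √(x²+y²) = √(-0.523² + 0.602²) = 0.79745
φ = atan2(y, x) mod 360° = atan2(0.602, -0.523) = 130.9832°
|p|² = ρ² + z² = 0.79745² + 1.870² = 4.13283
κ = 2ρ / |p|² = 2×0.79745 / 4.13283 = 0.38591
θ = 2·atan2(ρ, z) = 2·atan2(0.79745, 1.870) = 0.80619 rad
ℓ = θ/κ = 0.80619/0.38591 = 2.08905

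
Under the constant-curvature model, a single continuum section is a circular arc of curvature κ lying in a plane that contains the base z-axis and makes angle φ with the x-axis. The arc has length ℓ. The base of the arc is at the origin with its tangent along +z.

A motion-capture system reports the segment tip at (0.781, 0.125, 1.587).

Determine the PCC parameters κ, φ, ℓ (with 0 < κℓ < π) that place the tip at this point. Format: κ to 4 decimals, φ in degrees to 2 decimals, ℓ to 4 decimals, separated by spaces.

0.5031 9.09 1.8380

ρ = √(x²+y²) = √(0.781² + 0.125²) = 0.79094
φ = atan2(y, x) mod 360° = atan2(0.125, 0.781) = 9.0931°
|p|² = ρ² + z² = 0.79094² + 1.587² = 3.14415
κ = 2ρ / |p|² = 2×0.79094 / 3.14415 = 0.50312
θ = 2·atan2(ρ, z) = 2·atan2(0.79094, 1.587) = 0.92471 rad
ℓ = θ/κ = 0.92471/0.50312 = 1.83796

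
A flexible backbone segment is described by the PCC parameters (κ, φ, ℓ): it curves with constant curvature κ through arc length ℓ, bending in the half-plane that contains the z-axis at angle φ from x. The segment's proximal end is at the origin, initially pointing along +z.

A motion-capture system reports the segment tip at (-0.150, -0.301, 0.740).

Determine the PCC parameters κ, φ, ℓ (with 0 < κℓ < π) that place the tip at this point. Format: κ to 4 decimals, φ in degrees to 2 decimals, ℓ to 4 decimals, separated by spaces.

ρ = √(x²+y²) = √(-0.150² + -0.301²) = 0.33630
φ = atan2(y, x) mod 360° = atan2(-0.301, -0.150) = 243.5111°
|p|² = ρ² + z² = 0.33630² + 0.740² = 0.66070
κ = 2ρ / |p|² = 2×0.33630 / 0.66070 = 1.01802
θ = 2·atan2(ρ, z) = 2·atan2(0.33630, 0.740) = 0.85312 rad
ℓ = θ/κ = 0.85312/1.01802 = 0.83802

1.0180 243.51 0.8380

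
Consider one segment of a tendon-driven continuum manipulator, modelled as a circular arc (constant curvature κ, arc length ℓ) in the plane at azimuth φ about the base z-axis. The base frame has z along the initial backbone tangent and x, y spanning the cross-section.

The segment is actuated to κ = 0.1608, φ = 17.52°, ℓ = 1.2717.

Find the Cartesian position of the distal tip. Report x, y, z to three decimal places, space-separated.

θ = κ·ℓ = 0.1608 × 1.2717 = 0.20449 rad
ρ = (1 − cos θ)/κ = (1 − 0.97916)/0.1608 = 0.12957
z = sin θ / κ = 0.20307/0.1608 = 1.26286
x = ρ cos φ = 0.12957 × cos(17.52°) = 0.12356
y = ρ sin φ = 0.12957 × sin(17.52°) = 0.03901

0.124 0.039 1.263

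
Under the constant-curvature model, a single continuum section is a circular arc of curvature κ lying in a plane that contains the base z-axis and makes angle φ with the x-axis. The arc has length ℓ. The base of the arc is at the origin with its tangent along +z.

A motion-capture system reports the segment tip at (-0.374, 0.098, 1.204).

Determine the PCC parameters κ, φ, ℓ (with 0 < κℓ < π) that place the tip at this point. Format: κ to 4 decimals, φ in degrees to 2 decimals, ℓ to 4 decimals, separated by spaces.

0.4836 165.32 1.2851

ρ = √(x²+y²) = √(-0.374² + 0.098²) = 0.38663
φ = atan2(y, x) mod 360° = atan2(0.098, -0.374) = 165.3168°
|p|² = ρ² + z² = 0.38663² + 1.204² = 1.59910
κ = 2ρ / |p|² = 2×0.38663 / 1.59910 = 0.48356
θ = 2·atan2(ρ, z) = 2·atan2(0.38663, 1.204) = 0.62143 rad
ℓ = θ/κ = 0.62143/0.48356 = 1.28513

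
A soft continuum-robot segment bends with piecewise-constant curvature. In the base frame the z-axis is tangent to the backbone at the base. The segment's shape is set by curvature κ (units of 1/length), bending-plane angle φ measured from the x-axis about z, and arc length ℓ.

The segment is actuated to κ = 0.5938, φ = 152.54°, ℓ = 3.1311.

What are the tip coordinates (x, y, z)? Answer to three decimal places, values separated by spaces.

θ = κ·ℓ = 0.5938 × 3.1311 = 1.85925 rad
ρ = (1 − cos θ)/κ = (1 − -0.28447)/0.5938 = 2.16313
z = sin θ / κ = 0.95869/0.5938 = 1.61449
x = ρ cos φ = 2.16313 × cos(152.54°) = -1.91942
y = ρ sin φ = 2.16313 × sin(152.54°) = 0.99748

-1.919 0.997 1.614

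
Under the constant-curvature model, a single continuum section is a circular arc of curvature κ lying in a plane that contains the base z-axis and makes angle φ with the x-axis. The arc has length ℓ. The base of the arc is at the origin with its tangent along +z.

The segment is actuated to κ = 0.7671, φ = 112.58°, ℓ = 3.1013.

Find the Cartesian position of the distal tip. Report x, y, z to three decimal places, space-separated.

θ = κ·ℓ = 0.7671 × 3.1013 = 2.37901 rad
ρ = (1 − cos θ)/κ = (1 − -0.72305)/0.7671 = 2.24619
z = sin θ / κ = 0.69079/0.7671 = 0.90053
x = ρ cos φ = 2.24619 × cos(112.58°) = -0.86248
y = ρ sin φ = 2.24619 × sin(112.58°) = 2.07401

-0.862 2.074 0.901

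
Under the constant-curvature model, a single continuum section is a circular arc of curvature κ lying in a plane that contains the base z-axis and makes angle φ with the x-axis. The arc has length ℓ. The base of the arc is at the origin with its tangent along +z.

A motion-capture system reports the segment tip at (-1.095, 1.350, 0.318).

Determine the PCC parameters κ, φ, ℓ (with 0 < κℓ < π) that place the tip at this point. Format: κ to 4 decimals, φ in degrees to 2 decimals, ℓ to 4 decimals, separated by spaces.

1.1133 129.05 2.4968

ρ = √(x²+y²) = √(-1.095² + 1.350²) = 1.73825
φ = atan2(y, x) mod 360° = atan2(1.350, -1.095) = 129.0459°
|p|² = ρ² + z² = 1.73825² + 0.318² = 3.12265
κ = 2ρ / |p|² = 2×1.73825 / 3.12265 = 1.11332
θ = 2·atan2(ρ, z) = 2·atan2(1.73825, 0.318) = 2.77971 rad
ℓ = θ/κ = 2.77971/1.11332 = 2.49678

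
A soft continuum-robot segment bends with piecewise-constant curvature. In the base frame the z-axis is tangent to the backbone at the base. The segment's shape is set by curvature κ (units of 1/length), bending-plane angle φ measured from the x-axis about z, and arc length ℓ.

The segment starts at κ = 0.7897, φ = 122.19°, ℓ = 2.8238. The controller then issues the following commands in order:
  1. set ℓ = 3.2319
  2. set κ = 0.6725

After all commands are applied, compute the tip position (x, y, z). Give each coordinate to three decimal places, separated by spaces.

initial: κ=0.7897, φ=122.19°, ℓ=2.8238
cmd 1: set ℓ=3.2319 → (κ,φ,ℓ)=(0.7897,122.19°,3.2319) → tip=(-1.2354,1.9625,0.7038)
cmd 2: set κ=0.6725 → (κ,φ,ℓ)=(0.6725,122.19°,3.2319) → tip=(-1.2412,1.9717,1.2250)

-1.241 1.972 1.225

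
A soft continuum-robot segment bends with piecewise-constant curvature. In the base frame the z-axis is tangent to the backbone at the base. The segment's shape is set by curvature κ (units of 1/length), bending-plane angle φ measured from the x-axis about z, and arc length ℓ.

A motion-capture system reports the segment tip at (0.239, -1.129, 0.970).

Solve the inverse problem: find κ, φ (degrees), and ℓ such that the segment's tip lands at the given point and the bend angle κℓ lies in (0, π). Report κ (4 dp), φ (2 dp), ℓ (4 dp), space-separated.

ρ = √(x²+y²) = √(0.239² + -1.129²) = 1.15402
φ = atan2(y, x) mod 360° = atan2(-1.129, 0.239) = 281.9526°
|p|² = ρ² + z² = 1.15402² + 0.970² = 2.27266
κ = 2ρ / |p|² = 2×1.15402 / 2.27266 = 1.01557
θ = 2·atan2(ρ, z) = 2·atan2(1.15402, 0.970) = 1.74364 rad
ℓ = θ/κ = 1.74364/1.01557 = 1.71691

1.0156 281.95 1.7169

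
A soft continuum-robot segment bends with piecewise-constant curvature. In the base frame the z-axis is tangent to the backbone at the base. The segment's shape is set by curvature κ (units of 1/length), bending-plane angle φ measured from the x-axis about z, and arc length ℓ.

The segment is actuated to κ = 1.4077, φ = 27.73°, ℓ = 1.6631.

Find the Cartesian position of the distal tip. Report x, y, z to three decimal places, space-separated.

1.067 0.561 0.510

θ = κ·ℓ = 1.4077 × 1.6631 = 2.34115 rad
ρ = (1 − cos θ)/κ = (1 − -0.69639)/1.4077 = 1.20508
z = sin θ / κ = 0.71767/1.4077 = 0.50982
x = ρ cos φ = 1.20508 × cos(27.73°) = 1.06667
y = ρ sin φ = 1.20508 × sin(27.73°) = 0.56073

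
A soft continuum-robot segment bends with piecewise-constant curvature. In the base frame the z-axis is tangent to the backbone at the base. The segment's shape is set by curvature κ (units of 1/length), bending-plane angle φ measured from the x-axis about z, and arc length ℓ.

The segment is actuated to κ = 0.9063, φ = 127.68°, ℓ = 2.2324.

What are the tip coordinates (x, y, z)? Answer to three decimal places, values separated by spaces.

θ = κ·ℓ = 0.9063 × 2.2324 = 2.02322 rad
ρ = (1 − cos θ)/κ = (1 − -0.43715)/0.9063 = 1.58573
z = sin θ / κ = 0.89939/0.9063 = 0.99237
x = ρ cos φ = 1.58573 × cos(127.68°) = -0.96928
y = ρ sin φ = 1.58573 × sin(127.68°) = 1.25501

-0.969 1.255 0.992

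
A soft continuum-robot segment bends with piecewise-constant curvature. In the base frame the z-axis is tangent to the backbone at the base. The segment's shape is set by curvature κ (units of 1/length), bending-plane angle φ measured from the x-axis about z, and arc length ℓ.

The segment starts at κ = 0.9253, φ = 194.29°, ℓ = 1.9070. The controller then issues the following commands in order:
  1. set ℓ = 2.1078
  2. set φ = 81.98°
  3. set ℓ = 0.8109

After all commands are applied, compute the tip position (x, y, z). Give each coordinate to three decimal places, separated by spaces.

0.040 0.287 0.737

initial: κ=0.9253, φ=194.29°, ℓ=1.9070
cmd 1: set ℓ=2.1078 → (κ,φ,ℓ)=(0.9253,194.29°,2.1078) → tip=(-1.4353,-0.3656,1.0038)
cmd 2: set φ=81.98° → (κ,φ,ℓ)=(0.9253,81.98°,2.1078) → tip=(0.2066,1.4667,1.0038)
cmd 3: set ℓ=0.8109 → (κ,φ,ℓ)=(0.9253,81.98°,0.8109) → tip=(0.0405,0.2874,0.7369)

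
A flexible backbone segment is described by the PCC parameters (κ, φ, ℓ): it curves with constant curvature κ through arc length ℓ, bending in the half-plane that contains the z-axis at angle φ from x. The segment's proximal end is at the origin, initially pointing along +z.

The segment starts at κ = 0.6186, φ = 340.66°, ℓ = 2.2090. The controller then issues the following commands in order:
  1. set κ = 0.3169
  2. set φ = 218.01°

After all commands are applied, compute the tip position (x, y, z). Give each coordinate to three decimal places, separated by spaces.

-0.585 -0.457 2.033

initial: κ=0.6186, φ=340.66°, ℓ=2.2090
cmd 1: set κ=0.3169 → (κ,φ,ℓ)=(0.3169,340.66°,2.2090) → tip=(0.7002,-0.2458,2.0330)
cmd 2: set φ=218.01° → (κ,φ,ℓ)=(0.3169,218.01°,2.2090) → tip=(-0.5847,-0.4570,2.0330)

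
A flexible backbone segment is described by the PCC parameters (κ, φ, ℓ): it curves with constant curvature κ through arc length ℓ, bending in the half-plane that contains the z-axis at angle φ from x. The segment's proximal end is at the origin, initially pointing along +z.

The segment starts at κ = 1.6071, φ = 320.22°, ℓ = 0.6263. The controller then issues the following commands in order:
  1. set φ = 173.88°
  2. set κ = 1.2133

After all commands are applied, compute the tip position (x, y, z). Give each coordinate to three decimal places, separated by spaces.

initial: κ=1.6071, φ=320.22°, ℓ=0.6263
cmd 1: set φ=173.88° → (κ,φ,ℓ)=(1.6071,173.88°,0.6263) → tip=(-0.2878,0.0309,0.5258)
cmd 2: set κ=1.2133 → (κ,φ,ℓ)=(1.2133,173.88°,0.6263) → tip=(-0.2254,0.0242,0.5677)

-0.225 0.024 0.568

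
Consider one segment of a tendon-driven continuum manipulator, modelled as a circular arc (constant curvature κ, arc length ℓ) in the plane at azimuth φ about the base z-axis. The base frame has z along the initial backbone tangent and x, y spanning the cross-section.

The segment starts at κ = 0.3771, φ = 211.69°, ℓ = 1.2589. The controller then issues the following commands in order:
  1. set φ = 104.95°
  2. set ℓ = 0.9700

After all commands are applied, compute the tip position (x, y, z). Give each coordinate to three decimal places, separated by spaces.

initial: κ=0.3771, φ=211.69°, ℓ=1.2589
cmd 1: set φ=104.95° → (κ,φ,ℓ)=(0.3771,104.95°,1.2589) → tip=(-0.0757,0.2833,1.2121)
cmd 2: set ℓ=0.9700 → (κ,φ,ℓ)=(0.3771,104.95°,0.9700) → tip=(-0.0453,0.1695,0.9485)

-0.045 0.169 0.949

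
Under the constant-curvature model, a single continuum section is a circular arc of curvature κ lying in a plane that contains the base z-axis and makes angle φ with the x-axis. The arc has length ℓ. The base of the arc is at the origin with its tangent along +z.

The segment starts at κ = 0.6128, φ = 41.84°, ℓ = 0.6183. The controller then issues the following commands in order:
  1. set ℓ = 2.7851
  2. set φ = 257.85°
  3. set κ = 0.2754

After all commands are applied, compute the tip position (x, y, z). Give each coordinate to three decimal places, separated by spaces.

-0.214 -0.994 2.520

initial: κ=0.6128, φ=41.84°, ℓ=0.6183
cmd 1: set ℓ=2.7851 → (κ,φ,ℓ)=(0.6128,41.84°,2.7851) → tip=(1.3805,1.2360,1.6168)
cmd 2: set φ=257.85° → (κ,φ,ℓ)=(0.6128,257.85°,2.7851) → tip=(-0.3900,-1.8115,1.6168)
cmd 3: set κ=0.2754 → (κ,φ,ℓ)=(0.2754,257.85°,2.7851) → tip=(-0.2140,-0.9940,2.5199)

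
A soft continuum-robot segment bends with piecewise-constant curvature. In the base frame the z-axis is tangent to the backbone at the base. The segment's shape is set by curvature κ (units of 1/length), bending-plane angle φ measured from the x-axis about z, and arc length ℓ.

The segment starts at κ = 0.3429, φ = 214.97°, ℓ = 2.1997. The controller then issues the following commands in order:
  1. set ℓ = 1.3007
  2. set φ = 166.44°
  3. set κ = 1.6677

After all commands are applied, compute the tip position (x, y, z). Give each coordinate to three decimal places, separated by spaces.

-0.911 0.220 0.495

initial: κ=0.3429, φ=214.97°, ℓ=2.1997
cmd 1: set ℓ=1.3007 → (κ,φ,ℓ)=(0.3429,214.97°,1.3007) → tip=(-0.2338,-0.1635,1.2580)
cmd 2: set φ=166.44° → (κ,φ,ℓ)=(0.3429,166.44°,1.3007) → tip=(-0.2773,0.0669,1.2580)
cmd 3: set κ=1.6677 → (κ,φ,ℓ)=(1.6677,166.44°,1.3007) → tip=(-0.9113,0.2198,0.4954)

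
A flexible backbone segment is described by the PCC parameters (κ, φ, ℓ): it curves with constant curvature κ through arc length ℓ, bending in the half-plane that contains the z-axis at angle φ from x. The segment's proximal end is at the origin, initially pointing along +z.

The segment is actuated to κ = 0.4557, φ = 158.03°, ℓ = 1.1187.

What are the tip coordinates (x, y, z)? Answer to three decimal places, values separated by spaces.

θ = κ·ℓ = 0.4557 × 1.1187 = 0.50979 rad
ρ = (1 − cos θ)/κ = (1 − 0.87285)/0.4557 = 0.27903
z = sin θ / κ = 0.48800/0.4557 = 1.07087
x = ρ cos φ = 0.27903 × cos(158.03°) = -0.25877
y = ρ sin φ = 0.27903 × sin(158.03°) = 0.10439

-0.259 0.104 1.071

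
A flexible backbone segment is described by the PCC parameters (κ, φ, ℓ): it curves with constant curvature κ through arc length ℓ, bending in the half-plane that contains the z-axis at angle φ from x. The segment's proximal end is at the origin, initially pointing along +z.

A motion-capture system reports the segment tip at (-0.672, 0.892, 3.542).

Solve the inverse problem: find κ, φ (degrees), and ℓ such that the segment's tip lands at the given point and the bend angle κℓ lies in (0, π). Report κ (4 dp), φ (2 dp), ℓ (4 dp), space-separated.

ρ = √(x²+y²) = √(-0.672² + 0.892²) = 1.11680
φ = atan2(y, x) mod 360° = atan2(0.892, -0.672) = 126.9930°
|p|² = ρ² + z² = 1.11680² + 3.542² = 13.79301
κ = 2ρ / |p|² = 2×1.11680 / 13.79301 = 0.16194
θ = 2·atan2(ρ, z) = 2·atan2(1.11680, 3.542) = 0.61087 rad
ℓ = θ/κ = 0.61087/0.16194 = 3.77227

0.1619 126.99 3.7723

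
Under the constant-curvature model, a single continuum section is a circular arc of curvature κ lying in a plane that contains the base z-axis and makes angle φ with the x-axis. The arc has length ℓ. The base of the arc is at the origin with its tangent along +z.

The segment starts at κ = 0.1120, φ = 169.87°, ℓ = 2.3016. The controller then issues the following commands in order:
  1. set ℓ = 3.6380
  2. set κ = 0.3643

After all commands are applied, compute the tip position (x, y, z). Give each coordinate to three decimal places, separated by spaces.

-2.046 0.365 2.663

initial: κ=0.1120, φ=169.87°, ℓ=2.3016
cmd 1: set ℓ=3.6380 → (κ,φ,ℓ)=(0.1120,169.87°,3.6380) → tip=(-0.7196,0.1286,3.5382)
cmd 2: set κ=0.3643 → (κ,φ,ℓ)=(0.3643,169.87°,3.6380) → tip=(-2.0455,0.3655,2.6627)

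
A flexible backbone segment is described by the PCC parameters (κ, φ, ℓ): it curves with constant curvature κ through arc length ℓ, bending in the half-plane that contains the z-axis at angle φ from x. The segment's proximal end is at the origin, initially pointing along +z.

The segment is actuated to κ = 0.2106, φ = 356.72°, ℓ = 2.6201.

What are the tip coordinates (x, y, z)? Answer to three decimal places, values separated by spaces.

θ = κ·ℓ = 0.2106 × 2.6201 = 0.55179 rad
ρ = (1 − cos θ)/κ = (1 − 0.85159)/0.2106 = 0.70472
z = sin θ / κ = 0.52422/0.2106 = 2.48915
x = ρ cos φ = 0.70472 × cos(356.72°) = 0.70357
y = ρ sin φ = 0.70472 × sin(356.72°) = -0.04032

0.704 -0.040 2.489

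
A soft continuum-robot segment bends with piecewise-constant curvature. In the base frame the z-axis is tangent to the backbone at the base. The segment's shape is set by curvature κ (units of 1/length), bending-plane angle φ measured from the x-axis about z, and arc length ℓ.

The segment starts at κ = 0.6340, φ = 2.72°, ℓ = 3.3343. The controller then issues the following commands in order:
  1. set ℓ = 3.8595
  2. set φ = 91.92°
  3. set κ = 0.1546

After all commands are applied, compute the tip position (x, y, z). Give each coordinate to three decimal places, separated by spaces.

-0.037 1.117 3.635

initial: κ=0.6340, φ=2.72°, ℓ=3.3343
cmd 1: set ℓ=3.8595 → (κ,φ,ℓ)=(0.6340,2.72°,3.8595) → tip=(2.7859,0.1324,1.0097)
cmd 2: set φ=91.92° → (κ,φ,ℓ)=(0.6340,91.92°,3.8595) → tip=(-0.0934,2.7875,1.0097)
cmd 3: set κ=0.1546 → (κ,φ,ℓ)=(0.1546,91.92°,3.8595) → tip=(-0.0374,1.1171,3.6345)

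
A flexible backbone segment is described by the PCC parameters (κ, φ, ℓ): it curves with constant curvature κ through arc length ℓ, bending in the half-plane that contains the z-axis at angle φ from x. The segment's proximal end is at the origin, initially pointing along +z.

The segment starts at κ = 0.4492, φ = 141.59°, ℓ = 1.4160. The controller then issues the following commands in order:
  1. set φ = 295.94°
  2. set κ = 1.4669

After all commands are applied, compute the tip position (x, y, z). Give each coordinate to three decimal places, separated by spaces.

0.443 -0.910 0.596

initial: κ=0.4492, φ=141.59°, ℓ=1.4160
cmd 1: set φ=295.94° → (κ,φ,ℓ)=(0.4492,295.94°,1.4160) → tip=(0.1904,-0.3915,1.3224)
cmd 2: set κ=1.4669 → (κ,φ,ℓ)=(1.4669,295.94°,1.4160) → tip=(0.4428,-0.9103,0.5962)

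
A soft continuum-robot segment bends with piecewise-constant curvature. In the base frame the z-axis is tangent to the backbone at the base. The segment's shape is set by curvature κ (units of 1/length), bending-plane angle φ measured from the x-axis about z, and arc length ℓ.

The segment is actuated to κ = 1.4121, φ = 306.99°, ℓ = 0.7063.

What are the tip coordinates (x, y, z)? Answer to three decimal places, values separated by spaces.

0.195 -0.259 0.595

θ = κ·ℓ = 1.4121 × 0.7063 = 0.99737 rad
ρ = (1 − cos θ)/κ = (1 − 0.54252)/1.4121 = 0.32397
z = sin θ / κ = 0.84005/1.4121 = 0.59489
x = ρ cos φ = 0.32397 × cos(306.99°) = 0.19493
y = ρ sin φ = 0.32397 × sin(306.99°) = -0.25877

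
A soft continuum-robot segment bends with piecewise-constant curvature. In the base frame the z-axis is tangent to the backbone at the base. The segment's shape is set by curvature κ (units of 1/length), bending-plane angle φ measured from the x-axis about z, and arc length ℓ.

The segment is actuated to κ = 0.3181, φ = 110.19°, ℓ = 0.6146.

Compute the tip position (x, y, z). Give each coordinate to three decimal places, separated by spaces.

θ = κ·ℓ = 0.3181 × 0.6146 = 0.19550 rad
ρ = (1 − cos θ)/κ = (1 − 0.98095)/0.3181 = 0.05989
z = sin θ / κ = 0.19426/0.3181 = 0.61069
x = ρ cos φ = 0.05989 × cos(110.19°) = -0.02067
y = ρ sin φ = 0.05989 × sin(110.19°) = 0.05621

-0.021 0.056 0.611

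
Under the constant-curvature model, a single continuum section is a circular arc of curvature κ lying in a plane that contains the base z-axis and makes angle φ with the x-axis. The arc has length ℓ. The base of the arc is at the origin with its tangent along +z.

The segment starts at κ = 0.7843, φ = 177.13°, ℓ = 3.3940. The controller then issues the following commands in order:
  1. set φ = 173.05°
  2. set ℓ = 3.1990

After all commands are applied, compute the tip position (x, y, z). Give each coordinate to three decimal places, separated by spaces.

initial: κ=0.7843, φ=177.13°, ℓ=3.3940
cmd 1: set φ=173.05° → (κ,φ,ℓ)=(0.7843,173.05°,3.3940) → tip=(-2.3885,0.2912,0.5884)
cmd 2: set ℓ=3.1990 → (κ,φ,ℓ)=(0.7843,173.05°,3.1990) → tip=(-2.2864,0.2787,0.7539)

-2.286 0.279 0.754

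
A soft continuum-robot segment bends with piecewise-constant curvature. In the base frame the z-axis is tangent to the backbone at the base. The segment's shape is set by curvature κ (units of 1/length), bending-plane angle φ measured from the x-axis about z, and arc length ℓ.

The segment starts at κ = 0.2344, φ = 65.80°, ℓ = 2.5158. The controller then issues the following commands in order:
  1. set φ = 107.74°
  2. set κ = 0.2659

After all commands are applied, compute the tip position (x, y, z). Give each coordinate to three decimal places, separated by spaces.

initial: κ=0.2344, φ=65.80°, ℓ=2.5158
cmd 1: set φ=107.74° → (κ,φ,ℓ)=(0.2344,107.74°,2.5158) → tip=(-0.2195,0.6863,2.3725)
cmd 2: set κ=0.2659 → (κ,φ,ℓ)=(0.2659,107.74°,2.5158) → tip=(-0.2470,0.7720,2.3323)

-0.247 0.772 2.332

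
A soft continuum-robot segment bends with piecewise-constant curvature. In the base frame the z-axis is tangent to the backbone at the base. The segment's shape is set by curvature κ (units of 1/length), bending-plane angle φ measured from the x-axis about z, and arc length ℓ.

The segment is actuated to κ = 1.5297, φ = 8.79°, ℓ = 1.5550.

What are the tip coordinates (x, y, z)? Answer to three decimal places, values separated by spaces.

θ = κ·ℓ = 1.5297 × 1.5550 = 2.37868 rad
ρ = (1 − cos θ)/κ = (1 − -0.72283)/1.5297 = 1.12625
z = sin θ / κ = 0.69103/1.5297 = 0.45174
x = ρ cos φ = 1.12625 × cos(8.79°) = 1.11302
y = ρ sin φ = 1.12625 × sin(8.79°) = 0.17211

1.113 0.172 0.452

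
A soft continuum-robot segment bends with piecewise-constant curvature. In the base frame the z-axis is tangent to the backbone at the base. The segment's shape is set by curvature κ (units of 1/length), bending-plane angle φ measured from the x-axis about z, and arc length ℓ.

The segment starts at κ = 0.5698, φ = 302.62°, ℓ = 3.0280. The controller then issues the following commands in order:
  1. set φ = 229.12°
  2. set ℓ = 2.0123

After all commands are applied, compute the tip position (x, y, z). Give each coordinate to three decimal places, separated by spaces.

initial: κ=0.5698, φ=302.62°, ℓ=3.0280
cmd 1: set φ=229.12° → (κ,φ,ℓ)=(0.5698,229.12°,3.0280) → tip=(-1.3254,-1.5312,1.7341)
cmd 2: set ℓ=2.0123 → (κ,φ,ℓ)=(0.5698,229.12°,2.0123) → tip=(-0.6759,-0.7808,1.5995)

-0.676 -0.781 1.599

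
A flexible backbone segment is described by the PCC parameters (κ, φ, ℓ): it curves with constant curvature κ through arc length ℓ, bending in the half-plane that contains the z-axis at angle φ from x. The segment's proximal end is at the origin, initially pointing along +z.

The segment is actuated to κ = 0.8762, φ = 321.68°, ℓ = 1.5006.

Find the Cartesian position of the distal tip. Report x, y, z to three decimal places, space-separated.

θ = κ·ℓ = 0.8762 × 1.5006 = 1.31483 rad
ρ = (1 − cos θ)/κ = (1 − 0.25318)/0.8762 = 0.85233
z = sin θ / κ = 0.96742/0.8762 = 1.10411
x = ρ cos φ = 0.85233 × cos(321.68°) = 0.66871
y = ρ sin φ = 0.85233 × sin(321.68°) = -0.52849

0.669 -0.528 1.104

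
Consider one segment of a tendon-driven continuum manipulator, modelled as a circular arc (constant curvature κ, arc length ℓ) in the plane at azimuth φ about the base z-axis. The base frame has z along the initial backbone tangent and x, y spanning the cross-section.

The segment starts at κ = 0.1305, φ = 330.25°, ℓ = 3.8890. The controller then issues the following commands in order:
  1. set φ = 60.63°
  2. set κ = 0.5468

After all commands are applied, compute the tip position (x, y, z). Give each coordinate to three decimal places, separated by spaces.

1.370 2.435 1.554

initial: κ=0.1305, φ=330.25°, ℓ=3.8890
cmd 1: set φ=60.63° → (κ,φ,ℓ)=(0.1305,60.63°,3.8890) → tip=(0.4737,0.8417,3.7242)
cmd 2: set κ=0.5468 → (κ,φ,ℓ)=(0.5468,60.63°,3.8890) → tip=(1.3701,2.4345,1.5536)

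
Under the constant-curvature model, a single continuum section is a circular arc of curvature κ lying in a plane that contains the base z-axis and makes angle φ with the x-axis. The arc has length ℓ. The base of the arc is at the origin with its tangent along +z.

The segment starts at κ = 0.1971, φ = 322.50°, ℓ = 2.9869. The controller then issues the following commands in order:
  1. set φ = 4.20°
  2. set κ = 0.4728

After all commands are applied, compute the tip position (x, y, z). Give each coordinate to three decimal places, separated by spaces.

1.776 0.130 2.089

initial: κ=0.1971, φ=322.50°, ℓ=2.9869
cmd 1: set φ=4.20° → (κ,φ,ℓ)=(0.1971,4.20°,2.9869) → tip=(0.8518,0.0626,2.8173)
cmd 2: set κ=0.4728 → (κ,φ,ℓ)=(0.4728,4.20°,2.9869) → tip=(1.7763,0.1304,2.0885)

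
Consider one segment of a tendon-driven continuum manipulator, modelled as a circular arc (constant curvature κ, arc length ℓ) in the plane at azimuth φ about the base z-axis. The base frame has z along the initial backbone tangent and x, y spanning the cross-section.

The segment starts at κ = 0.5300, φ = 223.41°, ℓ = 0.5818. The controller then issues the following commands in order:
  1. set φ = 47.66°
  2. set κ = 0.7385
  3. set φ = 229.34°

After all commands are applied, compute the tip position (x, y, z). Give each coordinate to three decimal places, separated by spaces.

-0.080 -0.093 0.564

initial: κ=0.5300, φ=223.41°, ℓ=0.5818
cmd 1: set φ=47.66° → (κ,φ,ℓ)=(0.5300,47.66°,0.5818) → tip=(0.0599,0.0658,0.5726)
cmd 2: set κ=0.7385 → (κ,φ,ℓ)=(0.7385,47.66°,0.5818) → tip=(0.0829,0.0910,0.5641)
cmd 3: set φ=229.34° → (κ,φ,ℓ)=(0.7385,229.34°,0.5818) → tip=(-0.0802,-0.0934,0.5641)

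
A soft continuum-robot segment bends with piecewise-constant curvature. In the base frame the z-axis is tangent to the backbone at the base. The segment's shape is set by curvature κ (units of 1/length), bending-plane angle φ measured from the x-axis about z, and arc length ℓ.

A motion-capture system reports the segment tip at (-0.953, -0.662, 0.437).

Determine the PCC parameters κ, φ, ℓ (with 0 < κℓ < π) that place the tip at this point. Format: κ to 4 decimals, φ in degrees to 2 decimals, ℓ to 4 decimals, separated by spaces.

ρ = √(x²+y²) = √(-0.953² + -0.662²) = 1.16037
φ = atan2(y, x) mod 360° = atan2(-0.662, -0.953) = 214.7857°
|p|² = ρ² + z² = 1.16037² + 0.437² = 1.53742
κ = 2ρ / |p|² = 2×1.16037 / 1.53742 = 1.50950
θ = 2·atan2(ρ, z) = 2·atan2(1.16037, 0.437) = 2.42124 rad
ℓ = θ/κ = 2.42124/1.50950 = 1.60400

1.5095 214.79 1.6040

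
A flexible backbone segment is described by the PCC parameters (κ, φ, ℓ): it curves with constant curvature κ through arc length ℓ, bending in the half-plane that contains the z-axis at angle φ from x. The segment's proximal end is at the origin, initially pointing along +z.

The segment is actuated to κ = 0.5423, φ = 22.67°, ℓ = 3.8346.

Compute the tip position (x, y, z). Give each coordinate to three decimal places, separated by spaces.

2.530 1.057 1.611

θ = κ·ℓ = 0.5423 × 3.8346 = 2.07950 rad
ρ = (1 − cos θ)/κ = (1 − -0.48705)/0.5423 = 2.74211
z = sin θ / κ = 0.87337/0.5423 = 1.61050
x = ρ cos φ = 2.74211 × cos(22.67°) = 2.53026
y = ρ sin φ = 2.74211 × sin(22.67°) = 1.05687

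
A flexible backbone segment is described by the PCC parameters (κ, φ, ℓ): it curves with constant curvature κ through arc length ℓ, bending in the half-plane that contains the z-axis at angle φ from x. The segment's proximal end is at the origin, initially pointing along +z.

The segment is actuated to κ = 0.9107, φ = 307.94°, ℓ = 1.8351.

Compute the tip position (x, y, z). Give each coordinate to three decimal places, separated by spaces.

θ = κ·ℓ = 0.9107 × 1.8351 = 1.67123 rad
ρ = (1 − cos θ)/κ = (1 − -0.10026)/0.9107 = 1.20815
z = sin θ / κ = 0.99496/0.9107 = 1.09252
x = ρ cos φ = 1.20815 × cos(307.94°) = 0.74281
y = ρ sin φ = 1.20815 × sin(307.94°) = -0.95281

0.743 -0.953 1.093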